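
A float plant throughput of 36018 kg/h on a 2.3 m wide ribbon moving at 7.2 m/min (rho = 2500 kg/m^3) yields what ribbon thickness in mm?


Ribbon cross-section from mass balance:
  Volume rate = throughput / density = 36018 / 2500 = 14.4072 m^3/h
  thickness = volume rate / (speed * 60 * width), i.e.
  thickness = throughput / (60 * speed * width * density) * 1000
  thickness = 36018 / (60 * 7.2 * 2.3 * 2500) * 1000 = 14.5 mm

14.5 mm


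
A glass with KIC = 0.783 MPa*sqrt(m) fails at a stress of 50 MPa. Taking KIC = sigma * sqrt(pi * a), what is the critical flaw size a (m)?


Rearrange KIC = sigma * sqrt(pi * a):
  sqrt(pi * a) = KIC / sigma
  sqrt(pi * a) = 0.783 / 50 = 0.01566
  a = (KIC / sigma)^2 / pi
  a = 0.01566^2 / pi = 0.0000781 m

0.0000781 m


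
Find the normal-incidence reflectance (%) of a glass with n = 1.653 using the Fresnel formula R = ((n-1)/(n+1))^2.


Fresnel reflectance at normal incidence:
  R = ((n - 1)/(n + 1))^2
  (n - 1)/(n + 1) = (1.653 - 1)/(1.653 + 1) = 0.246136
  R = 0.246136^2 = 0.0605829
  R(%) = 0.0605829 * 100 = 6.058%

6.058%


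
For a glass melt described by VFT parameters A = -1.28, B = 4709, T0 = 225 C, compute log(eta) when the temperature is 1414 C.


VFT equation: log(eta) = A + B / (T - T0)
  T - T0 = 1414 - 225 = 1189
  B / (T - T0) = 4709 / 1189 = 3.96
  log(eta) = -1.28 + 3.96 = 2.68

2.68


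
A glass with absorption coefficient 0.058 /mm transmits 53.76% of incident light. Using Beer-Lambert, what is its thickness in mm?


Rearrange T = exp(-alpha * thickness):
  thickness = -ln(T) / alpha
  T = 53.76/100 = 0.5376
  ln(T) = -0.62064
  -ln(T) = 0.62064
  thickness = 0.62064 / 0.058 = 10.7 mm

10.7 mm


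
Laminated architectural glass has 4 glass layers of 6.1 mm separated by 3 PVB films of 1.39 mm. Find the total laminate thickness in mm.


Total thickness = glass contribution + PVB contribution
  Glass: 4 * 6.1 = 24.4 mm
  PVB: 3 * 1.39 = 4.17 mm
  Total = 24.4 + 4.17 = 28.57 mm

28.57 mm


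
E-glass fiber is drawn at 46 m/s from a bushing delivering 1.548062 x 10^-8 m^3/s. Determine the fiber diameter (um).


Cross-sectional area from continuity:
  A = Q / v = 1.548062 x 10^-8 / 46 = 3.365352 x 10^-10 m^2
Diameter from circular cross-section:
  d = sqrt(4A / pi) * 10^6 (m -> um)
  d = sqrt(4 * 3.365352 x 10^-10 / pi) * 10^6 = 20.7 um

20.7 um


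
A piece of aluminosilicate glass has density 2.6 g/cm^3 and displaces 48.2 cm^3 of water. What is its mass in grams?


Rearrange rho = m / V:
  m = rho * V
  m = 2.6 * 48.2 = 125.32 g

125.32 g


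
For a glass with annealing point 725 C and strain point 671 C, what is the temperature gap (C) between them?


Gap = T_anneal - T_strain:
  gap = 725 - 671 = 54 C

54 C


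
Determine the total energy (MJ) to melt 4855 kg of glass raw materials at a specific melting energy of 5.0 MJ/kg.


Total energy = mass * specific energy
  E = 4855 * 5.0 = 24275 MJ

24275 MJ


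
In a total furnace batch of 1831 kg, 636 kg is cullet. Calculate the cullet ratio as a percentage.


Cullet ratio = (cullet mass / total batch mass) * 100
  Ratio = 636 / 1831 * 100 = 34.74%

34.74%


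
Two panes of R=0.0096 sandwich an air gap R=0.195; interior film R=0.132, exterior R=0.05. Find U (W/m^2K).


Total thermal resistance (series):
  R_total = R_in + R_glass + R_air + R_glass + R_out
  R_total = 0.132 + 0.0096 + 0.195 + 0.0096 + 0.05 = 0.3962 m^2K/W
U-value = 1 / R_total = 1 / 0.3962 = 2.524 W/m^2K

2.524 W/m^2K


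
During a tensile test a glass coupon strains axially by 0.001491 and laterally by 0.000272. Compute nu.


Poisson's ratio: nu = lateral strain / axial strain
  nu = 0.000272 / 0.001491 = 0.1824

0.1824


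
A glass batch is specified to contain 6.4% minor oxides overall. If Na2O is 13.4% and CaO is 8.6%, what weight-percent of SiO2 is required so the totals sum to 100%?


Known pieces sum to 100%:
  SiO2 = 100 - (others + Na2O + CaO)
  SiO2 = 100 - (6.4 + 13.4 + 8.6) = 71.6%

71.6%


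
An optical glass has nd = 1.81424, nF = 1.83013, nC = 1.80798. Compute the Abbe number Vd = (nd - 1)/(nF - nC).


Abbe number formula: Vd = (nd - 1) / (nF - nC)
  nd - 1 = 1.81424 - 1 = 0.81424
  nF - nC = 1.83013 - 1.80798 = 0.02215
  Vd = 0.81424 / 0.02215 = 36.76

36.76


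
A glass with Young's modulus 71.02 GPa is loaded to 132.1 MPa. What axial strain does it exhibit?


Rearrange E = sigma / epsilon:
  epsilon = sigma / E
  E (MPa) = 71.02 * 1000 = 71020
  epsilon = 132.1 / 71020 = 0.00186

0.00186


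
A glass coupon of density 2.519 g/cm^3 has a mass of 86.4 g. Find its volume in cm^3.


Rearrange rho = m / V:
  V = m / rho
  V = 86.4 / 2.519 = 34.299 cm^3

34.299 cm^3


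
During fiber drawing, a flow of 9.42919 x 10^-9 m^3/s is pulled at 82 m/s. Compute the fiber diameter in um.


Cross-sectional area from continuity:
  A = Q / v = 9.42919 x 10^-9 / 82 = 1.149901 x 10^-10 m^2
Diameter from circular cross-section:
  d = sqrt(4A / pi) * 10^6 (m -> um)
  d = sqrt(4 * 1.149901 x 10^-10 / pi) * 10^6 = 12.1 um

12.1 um


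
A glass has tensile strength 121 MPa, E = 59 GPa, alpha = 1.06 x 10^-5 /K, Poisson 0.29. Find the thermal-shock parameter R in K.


Thermal shock resistance: R = sigma * (1 - nu) / (E * alpha)
  Numerator = 121 * (1 - 0.29) = 85.91
  Denominator = 59 * 1000 * (1.06 x 10^-5) = 0.6254
  R = 85.91 / 0.6254 = 137.4 K

137.4 K


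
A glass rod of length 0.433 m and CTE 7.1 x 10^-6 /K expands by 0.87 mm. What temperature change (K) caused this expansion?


Rearrange dL = alpha * L0 * dT for dT:
  dT = dL / (alpha * L0)
  dL (m) = 0.87 / 1000 = 0.00087
  dT = 0.00087 / ((7.1 x 10^-6) * 0.433) = 283.0 K

283.0 K


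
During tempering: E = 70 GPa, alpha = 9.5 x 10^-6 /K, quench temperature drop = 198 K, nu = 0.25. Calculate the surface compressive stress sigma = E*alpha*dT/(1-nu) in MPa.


Tempering stress: sigma = E * alpha * dT / (1 - nu)
  E (MPa) = 70 * 1000 = 70000
  Numerator = 70000 * (9.5 x 10^-6) * 198 = 131.67
  Denominator = 1 - 0.25 = 0.75
  sigma = 131.67 / 0.75 = 175.6 MPa

175.6 MPa


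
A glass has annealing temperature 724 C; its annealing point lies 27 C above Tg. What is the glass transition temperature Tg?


Rearrange T_anneal = Tg + offset for Tg:
  Tg = T_anneal - offset = 724 - 27 = 697 C

697 C


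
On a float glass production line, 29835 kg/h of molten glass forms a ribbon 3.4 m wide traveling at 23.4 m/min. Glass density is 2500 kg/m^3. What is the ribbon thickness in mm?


Ribbon cross-section from mass balance:
  Volume rate = throughput / density = 29835 / 2500 = 11.934 m^3/h
  thickness = volume rate / (speed * 60 * width), i.e.
  thickness = throughput / (60 * speed * width * density) * 1000
  thickness = 29835 / (60 * 23.4 * 3.4 * 2500) * 1000 = 2.5 mm

2.5 mm


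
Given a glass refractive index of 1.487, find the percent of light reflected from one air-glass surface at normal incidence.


Fresnel reflectance at normal incidence:
  R = ((n - 1)/(n + 1))^2
  (n - 1)/(n + 1) = (1.487 - 1)/(1.487 + 1) = 0.195818
  R = 0.195818^2 = 0.0383447
  R(%) = 0.0383447 * 100 = 3.834%

3.834%


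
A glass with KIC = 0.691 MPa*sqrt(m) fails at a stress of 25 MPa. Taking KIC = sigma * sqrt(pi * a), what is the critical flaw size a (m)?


Rearrange KIC = sigma * sqrt(pi * a):
  sqrt(pi * a) = KIC / sigma
  sqrt(pi * a) = 0.691 / 25 = 0.02764
  a = (KIC / sigma)^2 / pi
  a = 0.02764^2 / pi = 0.0002432 m

0.0002432 m


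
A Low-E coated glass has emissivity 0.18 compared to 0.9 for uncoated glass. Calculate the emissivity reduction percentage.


Percentage reduction = (1 - coated/uncoated) * 100
  Ratio = 0.18 / 0.9 = 0.2
  Reduction = (1 - 0.2) * 100 = 80.0%

80.0%


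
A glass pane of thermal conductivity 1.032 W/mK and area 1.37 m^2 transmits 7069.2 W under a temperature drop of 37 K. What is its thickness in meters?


Fourier's law: t = k * A * dT / Q
  t = 1.032 * 1.37 * 37 / 7069.2
  t = 52.31208 / 7069.2 = 0.0074 m

0.0074 m


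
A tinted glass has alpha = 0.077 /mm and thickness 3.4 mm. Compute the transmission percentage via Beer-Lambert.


Beer-Lambert law: T = exp(-alpha * thickness)
  exponent = -0.077 * 3.4 = -0.2618
  T = exp(-0.2618) = 0.7697
  Percentage = 0.7697 * 100 = 76.97%

76.97%


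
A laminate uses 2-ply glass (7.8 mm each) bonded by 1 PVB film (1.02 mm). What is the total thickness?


Total thickness = glass contribution + PVB contribution
  Glass: 2 * 7.8 = 15.6 mm
  PVB: 1 * 1.02 = 1.02 mm
  Total = 15.6 + 1.02 = 16.62 mm

16.62 mm


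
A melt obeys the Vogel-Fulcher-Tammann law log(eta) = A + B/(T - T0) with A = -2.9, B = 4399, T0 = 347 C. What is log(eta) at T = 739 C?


VFT equation: log(eta) = A + B / (T - T0)
  T - T0 = 739 - 347 = 392
  B / (T - T0) = 4399 / 392 = 11.222
  log(eta) = -2.9 + 11.222 = 8.322

8.322


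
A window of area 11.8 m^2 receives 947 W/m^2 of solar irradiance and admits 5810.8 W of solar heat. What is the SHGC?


Rearrange Q = Area * SHGC * Irradiance:
  SHGC = Q / (Area * Irradiance)
  SHGC = 5810.8 / (11.8 * 947) = 0.52

0.52


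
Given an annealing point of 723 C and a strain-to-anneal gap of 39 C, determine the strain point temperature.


Strain point = annealing point - difference:
  T_strain = 723 - 39 = 684 C

684 C


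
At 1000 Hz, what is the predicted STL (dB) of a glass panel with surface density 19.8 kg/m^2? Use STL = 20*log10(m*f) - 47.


Mass law: STL = 20 * log10(m * f) - 47
  m * f = 19.8 * 1000 = 19800
  log10(19800) = 4.29667
  STL = 20 * 4.29667 - 47 = 85.9334 - 47 = 38.9 dB

38.9 dB


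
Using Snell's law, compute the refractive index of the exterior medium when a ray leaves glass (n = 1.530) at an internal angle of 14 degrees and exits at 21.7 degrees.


Apply Snell's law: n1 * sin(theta1) = n2 * sin(theta2)
  n2 = n1 * sin(theta1) / sin(theta2)
  sin(14) = 0.241922
  sin(21.7) = 0.369747
  n2 = 1.530 * 0.241922 / 0.369747 = 1.0011

1.0011


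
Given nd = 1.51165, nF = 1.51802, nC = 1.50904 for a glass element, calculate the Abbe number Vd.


Abbe number formula: Vd = (nd - 1) / (nF - nC)
  nd - 1 = 1.51165 - 1 = 0.51165
  nF - nC = 1.51802 - 1.50904 = 0.00898
  Vd = 0.51165 / 0.00898 = 56.98

56.98


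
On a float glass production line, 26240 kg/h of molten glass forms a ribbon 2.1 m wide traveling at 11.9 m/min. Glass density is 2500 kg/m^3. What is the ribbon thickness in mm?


Ribbon cross-section from mass balance:
  Volume rate = throughput / density = 26240 / 2500 = 10.496 m^3/h
  thickness = volume rate / (speed * 60 * width), i.e.
  thickness = throughput / (60 * speed * width * density) * 1000
  thickness = 26240 / (60 * 11.9 * 2.1 * 2500) * 1000 = 7.0 mm

7.0 mm


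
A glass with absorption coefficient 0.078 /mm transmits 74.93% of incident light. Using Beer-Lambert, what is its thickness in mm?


Rearrange T = exp(-alpha * thickness):
  thickness = -ln(T) / alpha
  T = 74.93/100 = 0.7493
  ln(T) = -0.28862
  -ln(T) = 0.28862
  thickness = 0.28862 / 0.078 = 3.7 mm

3.7 mm


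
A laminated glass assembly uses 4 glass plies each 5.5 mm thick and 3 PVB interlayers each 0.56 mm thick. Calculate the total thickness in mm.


Total thickness = glass contribution + PVB contribution
  Glass: 4 * 5.5 = 22.0 mm
  PVB: 3 * 0.56 = 1.68 mm
  Total = 22.0 + 1.68 = 23.68 mm

23.68 mm


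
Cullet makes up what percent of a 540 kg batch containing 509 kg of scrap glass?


Cullet ratio = (cullet mass / total batch mass) * 100
  Ratio = 509 / 540 * 100 = 94.26%

94.26%


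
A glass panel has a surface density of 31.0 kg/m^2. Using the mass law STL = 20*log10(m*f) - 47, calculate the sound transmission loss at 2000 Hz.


Mass law: STL = 20 * log10(m * f) - 47
  m * f = 31.0 * 2000 = 62000
  log10(62000) = 4.79239
  STL = 20 * 4.79239 - 47 = 95.8478 - 47 = 48.8 dB

48.8 dB


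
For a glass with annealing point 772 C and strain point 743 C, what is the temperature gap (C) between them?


Gap = T_anneal - T_strain:
  gap = 772 - 743 = 29 C

29 C


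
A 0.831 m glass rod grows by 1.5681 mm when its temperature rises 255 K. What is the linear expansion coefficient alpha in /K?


Rearrange dL = alpha * L0 * dT for alpha:
  alpha = dL / (L0 * dT)
  alpha = (1.5681 / 1000) / (0.831 * 255) = 0.0000074 /K = 7.4 x 10^-6 /K

7.4 x 10^-6 /K


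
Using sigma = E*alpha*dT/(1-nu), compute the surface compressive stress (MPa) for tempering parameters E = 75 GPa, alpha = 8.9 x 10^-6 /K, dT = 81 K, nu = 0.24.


Tempering stress: sigma = E * alpha * dT / (1 - nu)
  E (MPa) = 75 * 1000 = 75000
  Numerator = 75000 * (8.9 x 10^-6) * 81 = 54.0675
  Denominator = 1 - 0.24 = 0.76
  sigma = 54.0675 / 0.76 = 71.1 MPa

71.1 MPa


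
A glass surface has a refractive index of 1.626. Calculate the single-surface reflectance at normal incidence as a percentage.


Fresnel reflectance at normal incidence:
  R = ((n - 1)/(n + 1))^2
  (n - 1)/(n + 1) = (1.626 - 1)/(1.626 + 1) = 0.238385
  R = 0.238385^2 = 0.0568274
  R(%) = 0.0568274 * 100 = 5.683%

5.683%


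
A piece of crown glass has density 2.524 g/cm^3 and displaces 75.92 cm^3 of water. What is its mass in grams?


Rearrange rho = m / V:
  m = rho * V
  m = 2.524 * 75.92 = 191.622 g

191.622 g


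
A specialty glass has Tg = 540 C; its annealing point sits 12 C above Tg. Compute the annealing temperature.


The annealing temperature is Tg plus the offset:
  T_anneal = 540 + 12 = 552 C

552 C


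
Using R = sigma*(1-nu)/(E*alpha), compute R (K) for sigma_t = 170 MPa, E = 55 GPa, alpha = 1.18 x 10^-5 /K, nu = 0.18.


Thermal shock resistance: R = sigma * (1 - nu) / (E * alpha)
  Numerator = 170 * (1 - 0.18) = 139.4
  Denominator = 55 * 1000 * (1.18 x 10^-5) = 0.649
  R = 139.4 / 0.649 = 214.8 K

214.8 K


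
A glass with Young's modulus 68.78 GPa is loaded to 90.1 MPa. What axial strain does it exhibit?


Rearrange E = sigma / epsilon:
  epsilon = sigma / E
  E (MPa) = 68.78 * 1000 = 68780
  epsilon = 90.1 / 68780 = 0.00131

0.00131


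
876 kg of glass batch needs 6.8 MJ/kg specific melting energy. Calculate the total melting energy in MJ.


Total energy = mass * specific energy
  E = 876 * 6.8 = 5956.8 MJ

5956.8 MJ


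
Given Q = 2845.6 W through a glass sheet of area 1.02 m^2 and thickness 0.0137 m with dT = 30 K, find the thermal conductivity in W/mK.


Fourier's law rearranged: k = Q * t / (A * dT)
  Numerator = 2845.6 * 0.0137 = 38.98472
  Denominator = 1.02 * 30 = 30.6
  k = 38.98472 / 30.6 = 1.274 W/mK

1.274 W/mK


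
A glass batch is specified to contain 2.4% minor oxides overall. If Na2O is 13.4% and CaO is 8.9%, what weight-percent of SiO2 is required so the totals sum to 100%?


Known pieces sum to 100%:
  SiO2 = 100 - (others + Na2O + CaO)
  SiO2 = 100 - (2.4 + 13.4 + 8.9) = 75.3%

75.3%


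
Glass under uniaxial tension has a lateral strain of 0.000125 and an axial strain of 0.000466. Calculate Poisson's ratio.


Poisson's ratio: nu = lateral strain / axial strain
  nu = 0.000125 / 0.000466 = 0.2682

0.2682


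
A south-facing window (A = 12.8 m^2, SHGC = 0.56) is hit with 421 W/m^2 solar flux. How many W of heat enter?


Solar heat gain: Q = Area * SHGC * Irradiance
  Q = 12.8 * 0.56 * 421 = 3017.7 W

3017.7 W


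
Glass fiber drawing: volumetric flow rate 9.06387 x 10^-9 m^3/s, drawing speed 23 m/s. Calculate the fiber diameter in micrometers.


Cross-sectional area from continuity:
  A = Q / v = 9.06387 x 10^-9 / 23 = 3.940813 x 10^-10 m^2
Diameter from circular cross-section:
  d = sqrt(4A / pi) * 10^6 (m -> um)
  d = sqrt(4 * 3.940813 x 10^-10 / pi) * 10^6 = 22.4 um

22.4 um


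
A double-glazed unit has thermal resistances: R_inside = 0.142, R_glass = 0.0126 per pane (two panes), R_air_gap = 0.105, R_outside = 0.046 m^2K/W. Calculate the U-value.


Total thermal resistance (series):
  R_total = R_in + R_glass + R_air + R_glass + R_out
  R_total = 0.142 + 0.0126 + 0.105 + 0.0126 + 0.046 = 0.3182 m^2K/W
U-value = 1 / R_total = 1 / 0.3182 = 3.143 W/m^2K

3.143 W/m^2K


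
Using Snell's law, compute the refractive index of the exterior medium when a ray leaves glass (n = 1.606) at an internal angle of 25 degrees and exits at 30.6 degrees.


Apply Snell's law: n1 * sin(theta1) = n2 * sin(theta2)
  n2 = n1 * sin(theta1) / sin(theta2)
  sin(25) = 0.422618
  sin(30.6) = 0.509041
  n2 = 1.606 * 0.422618 / 0.509041 = 1.3333

1.3333


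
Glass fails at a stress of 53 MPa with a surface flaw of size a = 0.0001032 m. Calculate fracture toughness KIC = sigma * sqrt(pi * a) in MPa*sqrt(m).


Fracture toughness: KIC = sigma * sqrt(pi * a)
  pi * a = pi * 0.0001032 = 0.000324212
  sqrt(pi * a) = 0.018006
  KIC = 53 * 0.018006 = 0.954 MPa*sqrt(m)

0.954 MPa*sqrt(m)


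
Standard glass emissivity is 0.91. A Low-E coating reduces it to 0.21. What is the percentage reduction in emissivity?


Percentage reduction = (1 - coated/uncoated) * 100
  Ratio = 0.21 / 0.91 = 0.2308
  Reduction = (1 - 0.2308) * 100 = 76.9%

76.9%


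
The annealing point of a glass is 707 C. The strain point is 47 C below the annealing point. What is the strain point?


Strain point = annealing point - difference:
  T_strain = 707 - 47 = 660 C

660 C


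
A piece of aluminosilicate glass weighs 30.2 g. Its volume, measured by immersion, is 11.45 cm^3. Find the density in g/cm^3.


Use the definition of density:
  rho = mass / volume
  rho = 30.2 / 11.45 = 2.638 g/cm^3

2.638 g/cm^3


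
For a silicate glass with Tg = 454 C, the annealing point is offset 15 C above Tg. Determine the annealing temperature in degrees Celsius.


The annealing temperature is Tg plus the offset:
  T_anneal = 454 + 15 = 469 C

469 C


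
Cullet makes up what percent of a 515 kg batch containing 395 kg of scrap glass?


Cullet ratio = (cullet mass / total batch mass) * 100
  Ratio = 395 / 515 * 100 = 76.7%

76.7%


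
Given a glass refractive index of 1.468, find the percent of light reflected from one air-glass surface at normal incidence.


Fresnel reflectance at normal incidence:
  R = ((n - 1)/(n + 1))^2
  (n - 1)/(n + 1) = (1.468 - 1)/(1.468 + 1) = 0.189627
  R = 0.189627^2 = 0.0359584
  R(%) = 0.0359584 * 100 = 3.596%

3.596%


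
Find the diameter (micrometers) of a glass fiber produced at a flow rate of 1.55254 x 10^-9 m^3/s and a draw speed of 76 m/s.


Cross-sectional area from continuity:
  A = Q / v = 1.55254 x 10^-9 / 76 = 2.042816 x 10^-11 m^2
Diameter from circular cross-section:
  d = sqrt(4A / pi) * 10^6 (m -> um)
  d = sqrt(4 * 2.042816 x 10^-11 / pi) * 10^6 = 5.1 um

5.1 um


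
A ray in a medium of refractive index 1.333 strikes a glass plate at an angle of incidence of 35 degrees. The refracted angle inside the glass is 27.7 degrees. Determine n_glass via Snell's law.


Apply Snell's law: n1 * sin(theta1) = n2 * sin(theta2)
  n2 = n1 * sin(theta1) / sin(theta2)
  sin(35) = 0.573576
  sin(27.7) = 0.464842
  n2 = 1.333 * 0.573576 / 0.464842 = 1.6448

1.6448


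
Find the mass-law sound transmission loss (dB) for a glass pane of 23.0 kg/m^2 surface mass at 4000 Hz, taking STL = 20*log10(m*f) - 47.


Mass law: STL = 20 * log10(m * f) - 47
  m * f = 23.0 * 4000 = 92000
  log10(92000) = 4.96379
  STL = 20 * 4.96379 - 47 = 99.2758 - 47 = 52.3 dB

52.3 dB


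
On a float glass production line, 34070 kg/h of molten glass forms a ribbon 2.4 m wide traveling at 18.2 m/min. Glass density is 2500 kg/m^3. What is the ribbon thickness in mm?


Ribbon cross-section from mass balance:
  Volume rate = throughput / density = 34070 / 2500 = 13.628 m^3/h
  thickness = volume rate / (speed * 60 * width), i.e.
  thickness = throughput / (60 * speed * width * density) * 1000
  thickness = 34070 / (60 * 18.2 * 2.4 * 2500) * 1000 = 5.2 mm

5.2 mm


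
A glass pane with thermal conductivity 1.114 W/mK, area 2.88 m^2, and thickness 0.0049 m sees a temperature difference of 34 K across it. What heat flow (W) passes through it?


Fourier's law: Q = k * A * dT / t
  Q = 1.114 * 2.88 * 34 / 0.0049
  Q = 109.08288 / 0.0049 = 22261.8 W

22261.8 W


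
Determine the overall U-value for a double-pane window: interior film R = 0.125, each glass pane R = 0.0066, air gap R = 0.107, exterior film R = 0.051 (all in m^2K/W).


Total thermal resistance (series):
  R_total = R_in + R_glass + R_air + R_glass + R_out
  R_total = 0.125 + 0.0066 + 0.107 + 0.0066 + 0.051 = 0.2962 m^2K/W
U-value = 1 / R_total = 1 / 0.2962 = 3.376 W/m^2K

3.376 W/m^2K


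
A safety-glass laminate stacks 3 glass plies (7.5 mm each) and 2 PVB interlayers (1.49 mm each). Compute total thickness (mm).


Total thickness = glass contribution + PVB contribution
  Glass: 3 * 7.5 = 22.5 mm
  PVB: 2 * 1.49 = 2.98 mm
  Total = 22.5 + 2.98 = 25.48 mm

25.48 mm


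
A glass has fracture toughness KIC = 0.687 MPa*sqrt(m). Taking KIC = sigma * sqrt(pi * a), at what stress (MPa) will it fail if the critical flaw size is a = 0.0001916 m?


Rearrange KIC = sigma * sqrt(pi * a):
  sigma = KIC / sqrt(pi * a)
  sqrt(pi * 0.0001916) = 0.024534
  sigma = 0.687 / 0.024534 = 28.0 MPa

28.0 MPa


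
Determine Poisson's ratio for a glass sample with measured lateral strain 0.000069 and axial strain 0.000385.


Poisson's ratio: nu = lateral strain / axial strain
  nu = 0.000069 / 0.000385 = 0.1792

0.1792


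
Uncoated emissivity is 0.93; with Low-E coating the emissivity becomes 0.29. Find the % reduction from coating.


Percentage reduction = (1 - coated/uncoated) * 100
  Ratio = 0.29 / 0.93 = 0.3118
  Reduction = (1 - 0.3118) * 100 = 68.8%

68.8%


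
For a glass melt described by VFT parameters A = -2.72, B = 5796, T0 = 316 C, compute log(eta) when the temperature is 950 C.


VFT equation: log(eta) = A + B / (T - T0)
  T - T0 = 950 - 316 = 634
  B / (T - T0) = 5796 / 634 = 9.142
  log(eta) = -2.72 + 9.142 = 6.422

6.422


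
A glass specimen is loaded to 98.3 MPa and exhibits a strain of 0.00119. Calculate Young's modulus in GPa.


Young's modulus: E = stress / strain
  E = 98.3 MPa / 0.00119 = 82605.04 MPa
Convert to GPa: 82605.04 / 1000 = 82.61 GPa

82.61 GPa


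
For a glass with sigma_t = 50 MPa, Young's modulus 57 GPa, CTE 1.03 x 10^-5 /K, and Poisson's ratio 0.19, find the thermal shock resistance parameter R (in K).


Thermal shock resistance: R = sigma * (1 - nu) / (E * alpha)
  Numerator = 50 * (1 - 0.19) = 40.5
  Denominator = 57 * 1000 * (1.03 x 10^-5) = 0.5871
  R = 40.5 / 0.5871 = 69.0 K

69.0 K


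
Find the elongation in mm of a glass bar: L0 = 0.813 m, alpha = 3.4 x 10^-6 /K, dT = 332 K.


Thermal expansion formula: dL = alpha * L0 * dT
  dL = (3.4 x 10^-6) * 0.813 * 332 = 0.00091771 m
Convert to mm: 0.00091771 * 1000 = 0.9177 mm

0.9177 mm


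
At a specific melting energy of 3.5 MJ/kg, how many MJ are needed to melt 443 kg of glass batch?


Total energy = mass * specific energy
  E = 443 * 3.5 = 1550.5 MJ

1550.5 MJ


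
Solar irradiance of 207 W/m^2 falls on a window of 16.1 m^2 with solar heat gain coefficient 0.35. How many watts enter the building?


Solar heat gain: Q = Area * SHGC * Irradiance
  Q = 16.1 * 0.35 * 207 = 1166.4 W

1166.4 W


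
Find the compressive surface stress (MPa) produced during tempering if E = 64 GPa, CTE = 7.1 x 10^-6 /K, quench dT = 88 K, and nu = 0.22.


Tempering stress: sigma = E * alpha * dT / (1 - nu)
  E (MPa) = 64 * 1000 = 64000
  Numerator = 64000 * (7.1 x 10^-6) * 88 = 39.9872
  Denominator = 1 - 0.22 = 0.78
  sigma = 39.9872 / 0.78 = 51.3 MPa

51.3 MPa


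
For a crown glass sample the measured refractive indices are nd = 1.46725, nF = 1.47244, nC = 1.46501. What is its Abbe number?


Abbe number formula: Vd = (nd - 1) / (nF - nC)
  nd - 1 = 1.46725 - 1 = 0.46725
  nF - nC = 1.47244 - 1.46501 = 0.00743
  Vd = 0.46725 / 0.00743 = 62.89

62.89


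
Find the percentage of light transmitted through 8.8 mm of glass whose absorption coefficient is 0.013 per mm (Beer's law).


Beer-Lambert law: T = exp(-alpha * thickness)
  exponent = -0.013 * 8.8 = -0.1144
  T = exp(-0.1144) = 0.8919
  Percentage = 0.8919 * 100 = 89.19%

89.19%


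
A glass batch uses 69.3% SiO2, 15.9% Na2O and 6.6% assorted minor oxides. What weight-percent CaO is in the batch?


Pieces sum to 100%:
  CaO = 100 - (SiO2 + Na2O + others)
  CaO = 100 - (69.3 + 15.9 + 6.6) = 8.2%

8.2%


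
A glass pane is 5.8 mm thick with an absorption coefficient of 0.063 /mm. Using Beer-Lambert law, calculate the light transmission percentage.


Beer-Lambert law: T = exp(-alpha * thickness)
  exponent = -0.063 * 5.8 = -0.3654
  T = exp(-0.3654) = 0.6939
  Percentage = 0.6939 * 100 = 69.39%

69.39%


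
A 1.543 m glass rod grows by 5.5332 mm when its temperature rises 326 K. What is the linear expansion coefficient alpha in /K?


Rearrange dL = alpha * L0 * dT for alpha:
  alpha = dL / (L0 * dT)
  alpha = (5.5332 / 1000) / (1.543 * 326) = 0.000011 /K = 1.1 x 10^-5 /K

1.1 x 10^-5 /K


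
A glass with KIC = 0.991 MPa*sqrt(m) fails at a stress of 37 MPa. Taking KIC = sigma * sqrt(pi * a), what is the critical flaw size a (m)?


Rearrange KIC = sigma * sqrt(pi * a):
  sqrt(pi * a) = KIC / sigma
  sqrt(pi * a) = 0.991 / 37 = 0.026784
  a = (KIC / sigma)^2 / pi
  a = 0.026784^2 / pi = 0.0002283 m

0.0002283 m


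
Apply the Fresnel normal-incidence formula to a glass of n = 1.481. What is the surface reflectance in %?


Fresnel reflectance at normal incidence:
  R = ((n - 1)/(n + 1))^2
  (n - 1)/(n + 1) = (1.481 - 1)/(1.481 + 1) = 0.193873
  R = 0.193873^2 = 0.0375867
  R(%) = 0.0375867 * 100 = 3.759%

3.759%


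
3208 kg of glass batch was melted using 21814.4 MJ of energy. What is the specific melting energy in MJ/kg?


Rearrange E = m * s for s:
  s = E / m
  s = 21814.4 / 3208 = 6.8 MJ/kg

6.8 MJ/kg


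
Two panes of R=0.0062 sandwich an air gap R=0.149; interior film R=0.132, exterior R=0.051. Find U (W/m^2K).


Total thermal resistance (series):
  R_total = R_in + R_glass + R_air + R_glass + R_out
  R_total = 0.132 + 0.0062 + 0.149 + 0.0062 + 0.051 = 0.3444 m^2K/W
U-value = 1 / R_total = 1 / 0.3444 = 2.904 W/m^2K

2.904 W/m^2K


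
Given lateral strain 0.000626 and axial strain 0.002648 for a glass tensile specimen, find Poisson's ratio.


Poisson's ratio: nu = lateral strain / axial strain
  nu = 0.000626 / 0.002648 = 0.2364

0.2364


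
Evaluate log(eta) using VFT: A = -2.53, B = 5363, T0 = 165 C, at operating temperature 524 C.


VFT equation: log(eta) = A + B / (T - T0)
  T - T0 = 524 - 165 = 359
  B / (T - T0) = 5363 / 359 = 14.939
  log(eta) = -2.53 + 14.939 = 12.409

12.409


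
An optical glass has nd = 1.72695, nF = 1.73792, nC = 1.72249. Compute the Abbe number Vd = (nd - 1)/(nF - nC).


Abbe number formula: Vd = (nd - 1) / (nF - nC)
  nd - 1 = 1.72695 - 1 = 0.72695
  nF - nC = 1.73792 - 1.72249 = 0.01543
  Vd = 0.72695 / 0.01543 = 47.11

47.11


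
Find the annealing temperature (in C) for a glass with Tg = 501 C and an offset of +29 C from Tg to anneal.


The annealing temperature is Tg plus the offset:
  T_anneal = 501 + 29 = 530 C

530 C


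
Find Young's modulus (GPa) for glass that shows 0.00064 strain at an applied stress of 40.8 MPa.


Young's modulus: E = stress / strain
  E = 40.8 MPa / 0.00064 = 63750 MPa
Convert to GPa: 63750 / 1000 = 63.75 GPa

63.75 GPa


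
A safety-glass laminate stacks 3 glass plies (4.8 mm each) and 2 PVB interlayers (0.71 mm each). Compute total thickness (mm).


Total thickness = glass contribution + PVB contribution
  Glass: 3 * 4.8 = 14.4 mm
  PVB: 2 * 0.71 = 1.42 mm
  Total = 14.4 + 1.42 = 15.82 mm

15.82 mm


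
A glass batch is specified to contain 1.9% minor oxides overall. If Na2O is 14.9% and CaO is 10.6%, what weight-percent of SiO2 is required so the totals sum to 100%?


Known pieces sum to 100%:
  SiO2 = 100 - (others + Na2O + CaO)
  SiO2 = 100 - (1.9 + 14.9 + 10.6) = 72.6%

72.6%


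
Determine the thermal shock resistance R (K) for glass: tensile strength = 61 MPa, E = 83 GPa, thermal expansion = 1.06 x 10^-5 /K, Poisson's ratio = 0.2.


Thermal shock resistance: R = sigma * (1 - nu) / (E * alpha)
  Numerator = 61 * (1 - 0.2) = 48.8
  Denominator = 83 * 1000 * (1.06 x 10^-5) = 0.8798
  R = 48.8 / 0.8798 = 55.5 K

55.5 K


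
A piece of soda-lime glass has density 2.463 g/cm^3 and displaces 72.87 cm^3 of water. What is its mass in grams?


Rearrange rho = m / V:
  m = rho * V
  m = 2.463 * 72.87 = 179.479 g

179.479 g


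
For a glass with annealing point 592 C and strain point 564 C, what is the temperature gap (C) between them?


Gap = T_anneal - T_strain:
  gap = 592 - 564 = 28 C

28 C


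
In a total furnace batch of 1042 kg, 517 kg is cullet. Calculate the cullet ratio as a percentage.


Cullet ratio = (cullet mass / total batch mass) * 100
  Ratio = 517 / 1042 * 100 = 49.62%

49.62%


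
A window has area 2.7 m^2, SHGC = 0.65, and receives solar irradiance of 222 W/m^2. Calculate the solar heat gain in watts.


Solar heat gain: Q = Area * SHGC * Irradiance
  Q = 2.7 * 0.65 * 222 = 389.6 W

389.6 W


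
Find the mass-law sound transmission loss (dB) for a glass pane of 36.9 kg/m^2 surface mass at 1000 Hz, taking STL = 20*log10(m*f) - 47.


Mass law: STL = 20 * log10(m * f) - 47
  m * f = 36.9 * 1000 = 36900
  log10(36900) = 4.56703
  STL = 20 * 4.56703 - 47 = 91.3406 - 47 = 44.3 dB

44.3 dB


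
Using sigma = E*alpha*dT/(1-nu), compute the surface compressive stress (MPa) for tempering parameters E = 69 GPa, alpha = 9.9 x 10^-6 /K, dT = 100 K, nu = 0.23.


Tempering stress: sigma = E * alpha * dT / (1 - nu)
  E (MPa) = 69 * 1000 = 69000
  Numerator = 69000 * (9.9 x 10^-6) * 100 = 68.31
  Denominator = 1 - 0.23 = 0.77
  sigma = 68.31 / 0.77 = 88.7 MPa

88.7 MPa


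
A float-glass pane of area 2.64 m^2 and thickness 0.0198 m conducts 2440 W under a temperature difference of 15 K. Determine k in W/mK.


Fourier's law rearranged: k = Q * t / (A * dT)
  Numerator = 2440 * 0.0198 = 48.312
  Denominator = 2.64 * 15 = 39.6
  k = 48.312 / 39.6 = 1.22 W/mK

1.22 W/mK


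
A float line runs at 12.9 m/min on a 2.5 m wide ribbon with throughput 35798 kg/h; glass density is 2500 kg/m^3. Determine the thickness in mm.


Ribbon cross-section from mass balance:
  Volume rate = throughput / density = 35798 / 2500 = 14.3192 m^3/h
  thickness = volume rate / (speed * 60 * width), i.e.
  thickness = throughput / (60 * speed * width * density) * 1000
  thickness = 35798 / (60 * 12.9 * 2.5 * 2500) * 1000 = 7.4 mm

7.4 mm


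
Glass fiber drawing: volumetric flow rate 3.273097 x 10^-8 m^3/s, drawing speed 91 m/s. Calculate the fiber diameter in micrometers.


Cross-sectional area from continuity:
  A = Q / v = 3.273097 x 10^-8 / 91 = 3.59681 x 10^-10 m^2
Diameter from circular cross-section:
  d = sqrt(4A / pi) * 10^6 (m -> um)
  d = sqrt(4 * 3.59681 x 10^-10 / pi) * 10^6 = 21.4 um

21.4 um


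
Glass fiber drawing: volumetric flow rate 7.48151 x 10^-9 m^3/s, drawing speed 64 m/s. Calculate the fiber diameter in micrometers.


Cross-sectional area from continuity:
  A = Q / v = 7.48151 x 10^-9 / 64 = 1.168986 x 10^-10 m^2
Diameter from circular cross-section:
  d = sqrt(4A / pi) * 10^6 (m -> um)
  d = sqrt(4 * 1.168986 x 10^-10 / pi) * 10^6 = 12.2 um

12.2 um


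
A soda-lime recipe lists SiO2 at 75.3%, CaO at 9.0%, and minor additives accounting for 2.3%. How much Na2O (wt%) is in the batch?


Pieces sum to 100%:
  Na2O = 100 - (SiO2 + CaO + others)
  Na2O = 100 - (75.3 + 9.0 + 2.3) = 13.4%

13.4%


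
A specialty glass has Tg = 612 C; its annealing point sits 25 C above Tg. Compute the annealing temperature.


The annealing temperature is Tg plus the offset:
  T_anneal = 612 + 25 = 637 C

637 C


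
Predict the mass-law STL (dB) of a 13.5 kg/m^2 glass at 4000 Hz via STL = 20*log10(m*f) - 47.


Mass law: STL = 20 * log10(m * f) - 47
  m * f = 13.5 * 4000 = 54000
  log10(54000) = 4.73239
  STL = 20 * 4.73239 - 47 = 94.6478 - 47 = 47.6 dB

47.6 dB


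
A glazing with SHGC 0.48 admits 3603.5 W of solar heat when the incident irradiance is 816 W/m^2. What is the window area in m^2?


Rearrange Q = Area * SHGC * Irradiance:
  Area = Q / (SHGC * Irradiance)
  Area = 3603.5 / (0.48 * 816) = 9.2 m^2

9.2 m^2


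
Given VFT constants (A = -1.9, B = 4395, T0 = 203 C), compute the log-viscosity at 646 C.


VFT equation: log(eta) = A + B / (T - T0)
  T - T0 = 646 - 203 = 443
  B / (T - T0) = 4395 / 443 = 9.921
  log(eta) = -1.9 + 9.921 = 8.021

8.021


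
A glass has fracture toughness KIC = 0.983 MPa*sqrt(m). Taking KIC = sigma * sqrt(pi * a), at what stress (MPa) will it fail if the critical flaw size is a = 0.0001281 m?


Rearrange KIC = sigma * sqrt(pi * a):
  sigma = KIC / sqrt(pi * a)
  sqrt(pi * 0.0001281) = 0.020061
  sigma = 0.983 / 0.020061 = 49.0 MPa

49.0 MPa


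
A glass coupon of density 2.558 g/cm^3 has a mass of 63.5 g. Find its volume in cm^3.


Rearrange rho = m / V:
  V = m / rho
  V = 63.5 / 2.558 = 24.824 cm^3

24.824 cm^3


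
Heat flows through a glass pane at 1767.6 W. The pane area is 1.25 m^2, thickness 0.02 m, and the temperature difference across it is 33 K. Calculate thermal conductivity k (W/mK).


Fourier's law rearranged: k = Q * t / (A * dT)
  Numerator = 1767.6 * 0.02 = 35.352
  Denominator = 1.25 * 33 = 41.25
  k = 35.352 / 41.25 = 0.857 W/mK

0.857 W/mK


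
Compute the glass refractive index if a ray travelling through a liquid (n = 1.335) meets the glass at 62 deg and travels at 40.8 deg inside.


Apply Snell's law: n1 * sin(theta1) = n2 * sin(theta2)
  n2 = n1 * sin(theta1) / sin(theta2)
  sin(62) = 0.882948
  sin(40.8) = 0.653421
  n2 = 1.335 * 0.882948 / 0.653421 = 1.8039

1.8039


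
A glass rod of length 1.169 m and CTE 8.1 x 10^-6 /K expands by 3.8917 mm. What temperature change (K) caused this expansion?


Rearrange dL = alpha * L0 * dT for dT:
  dT = dL / (alpha * L0)
  dL (m) = 3.8917 / 1000 = 0.0038917
  dT = 0.0038917 / ((8.1 x 10^-6) * 1.169) = 411.0 K

411.0 K


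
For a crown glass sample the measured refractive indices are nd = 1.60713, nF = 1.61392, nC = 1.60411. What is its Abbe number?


Abbe number formula: Vd = (nd - 1) / (nF - nC)
  nd - 1 = 1.60713 - 1 = 0.60713
  nF - nC = 1.61392 - 1.60411 = 0.00981
  Vd = 0.60713 / 0.00981 = 61.89

61.89


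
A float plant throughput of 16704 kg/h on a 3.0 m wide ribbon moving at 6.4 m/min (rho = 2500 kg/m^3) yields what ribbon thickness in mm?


Ribbon cross-section from mass balance:
  Volume rate = throughput / density = 16704 / 2500 = 6.6816 m^3/h
  thickness = volume rate / (speed * 60 * width), i.e.
  thickness = throughput / (60 * speed * width * density) * 1000
  thickness = 16704 / (60 * 6.4 * 3.0 * 2500) * 1000 = 5.8 mm

5.8 mm


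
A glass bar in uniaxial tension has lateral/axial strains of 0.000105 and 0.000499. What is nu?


Poisson's ratio: nu = lateral strain / axial strain
  nu = 0.000105 / 0.000499 = 0.2104

0.2104


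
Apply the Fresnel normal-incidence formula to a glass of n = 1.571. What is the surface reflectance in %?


Fresnel reflectance at normal incidence:
  R = ((n - 1)/(n + 1))^2
  (n - 1)/(n + 1) = (1.571 - 1)/(1.571 + 1) = 0.222093
  R = 0.222093^2 = 0.0493253
  R(%) = 0.0493253 * 100 = 4.933%

4.933%


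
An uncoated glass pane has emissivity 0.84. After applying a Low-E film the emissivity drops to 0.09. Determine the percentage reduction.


Percentage reduction = (1 - coated/uncoated) * 100
  Ratio = 0.09 / 0.84 = 0.1071
  Reduction = (1 - 0.1071) * 100 = 89.3%

89.3%


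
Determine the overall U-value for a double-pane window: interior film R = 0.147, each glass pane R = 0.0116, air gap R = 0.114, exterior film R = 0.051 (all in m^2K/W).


Total thermal resistance (series):
  R_total = R_in + R_glass + R_air + R_glass + R_out
  R_total = 0.147 + 0.0116 + 0.114 + 0.0116 + 0.051 = 0.3352 m^2K/W
U-value = 1 / R_total = 1 / 0.3352 = 2.983 W/m^2K

2.983 W/m^2K


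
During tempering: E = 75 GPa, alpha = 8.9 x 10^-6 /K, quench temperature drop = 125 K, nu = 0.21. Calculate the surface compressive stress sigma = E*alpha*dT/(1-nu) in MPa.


Tempering stress: sigma = E * alpha * dT / (1 - nu)
  E (MPa) = 75 * 1000 = 75000
  Numerator = 75000 * (8.9 x 10^-6) * 125 = 83.4375
  Denominator = 1 - 0.21 = 0.79
  sigma = 83.4375 / 0.79 = 105.6 MPa

105.6 MPa


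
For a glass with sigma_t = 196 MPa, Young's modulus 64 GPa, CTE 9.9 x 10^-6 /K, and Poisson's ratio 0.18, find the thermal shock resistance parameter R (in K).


Thermal shock resistance: R = sigma * (1 - nu) / (E * alpha)
  Numerator = 196 * (1 - 0.18) = 160.72
  Denominator = 64 * 1000 * (9.9 x 10^-6) = 0.6336
  R = 160.72 / 0.6336 = 253.7 K

253.7 K


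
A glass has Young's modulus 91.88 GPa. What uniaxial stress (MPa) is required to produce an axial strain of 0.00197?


Rearrange E = sigma / epsilon:
  sigma = E * epsilon
  E (MPa) = 91.88 * 1000 = 91880
  sigma = 91880 * 0.00197 = 181.0 MPa

181.0 MPa


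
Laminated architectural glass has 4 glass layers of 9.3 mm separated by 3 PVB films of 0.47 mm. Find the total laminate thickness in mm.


Total thickness = glass contribution + PVB contribution
  Glass: 4 * 9.3 = 37.2 mm
  PVB: 3 * 0.47 = 1.41 mm
  Total = 37.2 + 1.41 = 38.61 mm

38.61 mm


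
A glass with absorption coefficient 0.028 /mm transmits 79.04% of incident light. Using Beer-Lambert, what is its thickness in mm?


Rearrange T = exp(-alpha * thickness):
  thickness = -ln(T) / alpha
  T = 79.04/100 = 0.7904
  ln(T) = -0.23522
  -ln(T) = 0.23522
  thickness = 0.23522 / 0.028 = 8.4 mm

8.4 mm


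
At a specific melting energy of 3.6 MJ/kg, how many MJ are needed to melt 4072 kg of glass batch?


Total energy = mass * specific energy
  E = 4072 * 3.6 = 14659.2 MJ

14659.2 MJ


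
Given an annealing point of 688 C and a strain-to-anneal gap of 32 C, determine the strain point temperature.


Strain point = annealing point - difference:
  T_strain = 688 - 32 = 656 C

656 C


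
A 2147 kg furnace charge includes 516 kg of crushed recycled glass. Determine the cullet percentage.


Cullet ratio = (cullet mass / total batch mass) * 100
  Ratio = 516 / 2147 * 100 = 24.03%

24.03%


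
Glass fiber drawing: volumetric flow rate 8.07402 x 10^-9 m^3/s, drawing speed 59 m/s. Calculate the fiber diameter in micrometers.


Cross-sectional area from continuity:
  A = Q / v = 8.07402 x 10^-9 / 59 = 1.368478 x 10^-10 m^2
Diameter from circular cross-section:
  d = sqrt(4A / pi) * 10^6 (m -> um)
  d = sqrt(4 * 1.368478 x 10^-10 / pi) * 10^6 = 13.2 um

13.2 um


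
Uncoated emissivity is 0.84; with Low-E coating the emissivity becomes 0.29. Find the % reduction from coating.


Percentage reduction = (1 - coated/uncoated) * 100
  Ratio = 0.29 / 0.84 = 0.3452
  Reduction = (1 - 0.3452) * 100 = 65.5%

65.5%


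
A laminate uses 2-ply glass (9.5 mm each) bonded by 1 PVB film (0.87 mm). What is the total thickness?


Total thickness = glass contribution + PVB contribution
  Glass: 2 * 9.5 = 19.0 mm
  PVB: 1 * 0.87 = 0.87 mm
  Total = 19.0 + 0.87 = 19.87 mm

19.87 mm


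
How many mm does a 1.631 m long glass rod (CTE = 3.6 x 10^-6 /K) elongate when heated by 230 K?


Thermal expansion formula: dL = alpha * L0 * dT
  dL = (3.6 x 10^-6) * 1.631 * 230 = 0.00135047 m
Convert to mm: 0.00135047 * 1000 = 1.3505 mm

1.3505 mm


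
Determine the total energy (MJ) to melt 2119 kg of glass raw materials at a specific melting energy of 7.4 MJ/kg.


Total energy = mass * specific energy
  E = 2119 * 7.4 = 15680.6 MJ

15680.6 MJ


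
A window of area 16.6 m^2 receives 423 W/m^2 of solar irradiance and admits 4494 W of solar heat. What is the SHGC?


Rearrange Q = Area * SHGC * Irradiance:
  SHGC = Q / (Area * Irradiance)
  SHGC = 4494 / (16.6 * 423) = 0.64

0.64


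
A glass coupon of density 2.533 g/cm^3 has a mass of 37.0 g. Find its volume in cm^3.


Rearrange rho = m / V:
  V = m / rho
  V = 37.0 / 2.533 = 14.607 cm^3

14.607 cm^3
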